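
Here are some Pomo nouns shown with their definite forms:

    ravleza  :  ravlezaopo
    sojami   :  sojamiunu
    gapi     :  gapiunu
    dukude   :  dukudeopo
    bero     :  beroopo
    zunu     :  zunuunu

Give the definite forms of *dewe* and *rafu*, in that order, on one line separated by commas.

Looking at the last vowel of each stem: -unu when the last vowel of the stem is a high vowel (*sojami*, *gapi*, *zunu*); -opo when the last vowel of the stem is a non-high vowel (*ravleza*, *dukude*, *bero*).
*dewe* — last vowel /e/ (a non-high vowel) → -opo → *deweopo*.
The last vowel of *rafu* is /u/, which is a high vowel, so the suffix is -unu, giving *rafuunu*.

deweopo, rafuunu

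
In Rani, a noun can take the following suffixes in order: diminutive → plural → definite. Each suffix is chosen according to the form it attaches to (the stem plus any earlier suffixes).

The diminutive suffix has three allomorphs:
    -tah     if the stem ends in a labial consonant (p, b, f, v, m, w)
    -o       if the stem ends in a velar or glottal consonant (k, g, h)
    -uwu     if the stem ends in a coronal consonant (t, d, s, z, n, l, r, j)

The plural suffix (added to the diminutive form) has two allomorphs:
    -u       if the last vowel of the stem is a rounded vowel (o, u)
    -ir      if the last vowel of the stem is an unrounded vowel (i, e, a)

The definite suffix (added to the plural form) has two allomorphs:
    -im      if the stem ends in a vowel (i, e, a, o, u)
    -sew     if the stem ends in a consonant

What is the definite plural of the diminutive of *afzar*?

Since the final consonant of *afzar* is /r/ (coronal), it takes -uwu, giving *afzaruwu*.
The diminutive form *afzaruwu*: last vowel = /u/, a rounded vowel → -u → *afzaruwuu*.
The plural form *afzaruwuu*: final sound = /u/, a vowel → -im → *afzaruwuuim*.

afzaruwuuim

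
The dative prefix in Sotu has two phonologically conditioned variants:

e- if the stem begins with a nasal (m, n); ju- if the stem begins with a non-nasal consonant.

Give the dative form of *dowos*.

judowos

Since the first consonant of *dowos* is /d/ (non-nasal), it takes ju-, giving *judowos*.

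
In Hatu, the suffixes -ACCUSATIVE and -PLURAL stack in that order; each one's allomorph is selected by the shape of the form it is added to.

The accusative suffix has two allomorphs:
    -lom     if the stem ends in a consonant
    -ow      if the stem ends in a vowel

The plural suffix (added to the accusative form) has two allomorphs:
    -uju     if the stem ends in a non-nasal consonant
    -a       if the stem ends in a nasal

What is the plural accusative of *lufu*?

The final sound of *lufu* is /u/, which is a vowel, so the accusative suffix is -ow, giving *lufuow*.
The final consonant of the accusative form *lufuow* is /w/, which is non-nasal, so the plural suffix is -uju, giving *lufuowuju*.

lufuowuju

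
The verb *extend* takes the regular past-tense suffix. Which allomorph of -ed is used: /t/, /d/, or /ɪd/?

The stem *extend* ends in /t/ or /d/.
The -ed suffix is realized as /ɪd/ after /t, d/; as /t/ after other voiceless consonants; and as /d/ after other voiced sounds.
So -ed on *extend* is pronounced /ɪd/.

/ɪd/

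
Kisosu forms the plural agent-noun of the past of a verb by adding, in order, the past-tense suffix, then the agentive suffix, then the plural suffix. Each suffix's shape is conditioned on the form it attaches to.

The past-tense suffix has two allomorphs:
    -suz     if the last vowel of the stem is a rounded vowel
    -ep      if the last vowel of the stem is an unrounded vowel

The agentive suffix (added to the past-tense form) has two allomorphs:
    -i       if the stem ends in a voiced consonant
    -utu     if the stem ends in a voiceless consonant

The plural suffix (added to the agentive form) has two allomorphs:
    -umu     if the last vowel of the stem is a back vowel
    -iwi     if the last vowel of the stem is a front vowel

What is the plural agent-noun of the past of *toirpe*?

*toirpe* — last vowel /e/ (an unrounded vowel) → -ep → *toirpeep*.
The past-tense form *toirpeep* — final consonant /p/ (voiceless) → -utu → *toirpeeputu*.
Since the last vowel of the agentive form *toirpeeputu* is /u/ (a back vowel), it takes -umu, giving *toirpeeputuumu*.

toirpeeputuumu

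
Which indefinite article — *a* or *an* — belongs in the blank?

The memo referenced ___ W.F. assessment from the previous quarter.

The indefinite article is chosen by the initial *sound* of the following word, not its spelling.
The initialism *W.F.* is read letter by letter; the first letter, W, is pronounced /ˈdʌbəl.juː/, which begins with a consonant sound.
So the article is *a*: The memo referenced a W.F. assessment from the previous quarter.

a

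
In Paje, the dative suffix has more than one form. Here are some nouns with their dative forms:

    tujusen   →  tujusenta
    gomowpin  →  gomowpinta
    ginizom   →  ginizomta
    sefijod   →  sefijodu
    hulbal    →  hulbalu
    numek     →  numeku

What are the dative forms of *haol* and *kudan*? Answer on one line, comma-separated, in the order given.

haolu, kudanta

The alternation tracks the final consonant of the stem — -ta when the stem ends in a nasal (*tujusen*, *gomowpin*, *ginizom*); -u when the stem ends in a non-nasal consonant (*sefijod*, *hulbal*, *numek*).
*haol* — final consonant /l/ (non-nasal) → -u → *haolu*.
*kudan* — final consonant /n/ (a nasal) → -ta → *kudanta*.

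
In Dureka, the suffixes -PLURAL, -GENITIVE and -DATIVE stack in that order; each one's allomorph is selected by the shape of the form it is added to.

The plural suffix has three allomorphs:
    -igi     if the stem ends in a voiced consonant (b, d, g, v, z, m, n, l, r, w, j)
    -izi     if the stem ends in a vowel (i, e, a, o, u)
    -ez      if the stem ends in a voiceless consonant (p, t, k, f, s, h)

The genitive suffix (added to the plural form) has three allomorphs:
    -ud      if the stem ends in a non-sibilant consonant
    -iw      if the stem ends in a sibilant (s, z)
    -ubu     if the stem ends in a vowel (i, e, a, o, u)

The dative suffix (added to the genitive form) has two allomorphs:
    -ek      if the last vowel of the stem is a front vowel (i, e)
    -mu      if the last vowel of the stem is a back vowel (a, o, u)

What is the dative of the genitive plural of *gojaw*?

*gojaw*: final sound = /w/, a voiced consonant → -igi → *gojawigi*.
The plural form *gojawigi* — final sound /i/ (a vowel) → -ubu → *gojawigiubu*.
Since the last vowel of the genitive form *gojawigiubu* is /u/ (a back vowel), it takes -mu, giving *gojawigiubumu*.

gojawigiubumu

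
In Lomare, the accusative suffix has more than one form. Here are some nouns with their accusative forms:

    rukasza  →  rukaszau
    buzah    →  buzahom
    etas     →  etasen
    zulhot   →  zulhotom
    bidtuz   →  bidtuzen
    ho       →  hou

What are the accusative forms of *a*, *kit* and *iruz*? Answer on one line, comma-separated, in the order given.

The alternation tracks the final sound of the stem — -en when the stem ends in a sibilant (*etas*, *bidtuz*); -om when the stem ends in a non-sibilant consonant (*buzah*, *zulhot*); -u when the stem ends in a vowel (*rukasza*, *ho*).
Since the final sound of *a* is /a/ (a vowel), it takes -u, giving *au*.
Since the final sound of *kit* is /t/ (a non-sibilant consonant), it takes -om, giving *kitom*.
The final sound of *iruz* is /z/, which is a sibilant, so the suffix is -en, giving *iruzen*.

au, kitom, iruzen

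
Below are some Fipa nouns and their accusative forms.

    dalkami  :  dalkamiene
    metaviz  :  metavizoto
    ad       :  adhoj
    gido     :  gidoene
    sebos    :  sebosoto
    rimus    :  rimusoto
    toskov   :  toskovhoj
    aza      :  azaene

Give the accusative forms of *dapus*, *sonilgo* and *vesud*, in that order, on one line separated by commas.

dapusoto, sonilgoene, vesudhoj

Looking at the final sound of each stem: -oto when the stem ends in a sibilant (*metaviz*, *sebos*, *rimus*); -hoj when the stem ends in a non-sibilant consonant (*ad*, *toskov*); -ene when the stem ends in a vowel (*dalkami*, *gido*, *aza*).
*dapus*: final sound = /s/, a sibilant → -oto → *dapusoto*.
*sonilgo* — final sound /o/ (a vowel) → -ene → *sonilgoene*.
Since the final sound of *vesud* is /d/ (a non-sibilant consonant), it takes -hoj, giving *vesudhoj*.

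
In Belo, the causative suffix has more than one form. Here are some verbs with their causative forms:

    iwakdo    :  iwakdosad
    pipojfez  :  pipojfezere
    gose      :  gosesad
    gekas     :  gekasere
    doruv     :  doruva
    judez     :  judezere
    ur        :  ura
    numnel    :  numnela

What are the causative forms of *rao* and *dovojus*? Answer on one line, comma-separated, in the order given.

raosad, dovojusere

Looking at the final sound of each stem: -ere when the stem ends in a sibilant (*pipojfez*, *gekas*, *judez*); -a when the stem ends in a non-sibilant consonant (*doruv*, *ur*, *numnel*); -sad when the stem ends in a vowel (*iwakdo*, *gose*).
*rao* — final sound /o/ (a vowel) → -sad → *raosad*.
Since the final sound of *dovojus* is /s/ (a sibilant), it takes -ere, giving *dovojusere*.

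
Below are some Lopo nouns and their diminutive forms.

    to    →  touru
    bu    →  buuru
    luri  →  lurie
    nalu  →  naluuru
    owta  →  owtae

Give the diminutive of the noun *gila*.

The alternation tracks the last vowel of the stem — -uru when the last vowel of the stem is a rounded vowel (*to*, *bu*, *nalu*); -e when the last vowel of the stem is an unrounded vowel (*luri*, *owta*).
The last vowel of *gila* is /a/, which is an unrounded vowel, so the suffix is -e, giving *gilae*.

gilae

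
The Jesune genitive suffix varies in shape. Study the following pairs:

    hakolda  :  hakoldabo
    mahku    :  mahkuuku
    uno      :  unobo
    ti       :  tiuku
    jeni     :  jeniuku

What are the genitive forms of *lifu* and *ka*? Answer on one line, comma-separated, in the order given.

The suffix is conditioned by the last vowel: -uku when the last vowel of the stem is a high vowel (*mahku*, *ti*, *jeni*); -bo when the last vowel of the stem is a non-high vowel (*hakolda*, *uno*).
Since the last vowel of *lifu* is /u/ (a high vowel), it takes -uku, giving *lifuuku*.
The last vowel of *ka* is /a/, which is a non-high vowel, so the suffix is -bo, giving *kabo*.

lifuuku, kabo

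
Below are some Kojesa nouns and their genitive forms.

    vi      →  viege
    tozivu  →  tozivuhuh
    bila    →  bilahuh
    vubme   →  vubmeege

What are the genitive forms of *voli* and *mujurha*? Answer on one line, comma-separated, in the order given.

The pattern is front/back vowel harmony: -ege when the last vowel of the stem is a front vowel (*vi*, *vubme*); -huh when the last vowel of the stem is a back vowel (*tozivu*, *bila*).
The last vowel of *voli* is /i/, which is a front vowel, so the suffix is -ege, giving *voliege*.
*mujurha* — last vowel /a/ (a back vowel) → -huh → *mujurhahuh*.

voliege, mujurhahuh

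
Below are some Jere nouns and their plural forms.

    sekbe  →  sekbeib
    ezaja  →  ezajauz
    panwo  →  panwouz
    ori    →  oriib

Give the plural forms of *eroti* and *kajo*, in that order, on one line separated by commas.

erotiib, kajouz

The alternation tracks the last vowel of the stem — -ib when the last vowel of the stem is a front vowel (*sekbe*, *ori*); -uz when the last vowel of the stem is a back vowel (*ezaja*, *panwo*).
*eroti*: last vowel = /i/, a front vowel → -ib → *erotiib*.
*kajo*: last vowel = /o/, a back vowel → -uz → *kajouz*.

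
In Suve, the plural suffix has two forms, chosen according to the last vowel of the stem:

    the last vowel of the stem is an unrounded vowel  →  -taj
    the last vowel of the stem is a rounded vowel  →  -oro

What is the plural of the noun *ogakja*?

ogakjataj

The last vowel of *ogakja* is /a/, which is an unrounded vowel, so the suffix is -taj, giving *ogakjataj*.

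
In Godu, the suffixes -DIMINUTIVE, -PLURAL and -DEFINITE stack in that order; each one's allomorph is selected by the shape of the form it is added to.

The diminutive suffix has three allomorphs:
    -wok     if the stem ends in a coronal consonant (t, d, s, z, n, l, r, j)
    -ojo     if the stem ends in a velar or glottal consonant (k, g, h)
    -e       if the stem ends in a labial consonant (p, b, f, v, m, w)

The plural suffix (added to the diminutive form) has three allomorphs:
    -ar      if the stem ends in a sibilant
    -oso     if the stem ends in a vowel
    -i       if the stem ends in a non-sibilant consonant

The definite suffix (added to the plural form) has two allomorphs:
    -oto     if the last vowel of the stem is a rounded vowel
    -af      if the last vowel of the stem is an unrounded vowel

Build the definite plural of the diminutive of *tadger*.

tadgerwokiaf

The final consonant of *tadger* is /r/, which is coronal, so the diminutive suffix is -wok, giving *tadgerwok*.
The final sound of the diminutive form *tadgerwok* is /k/, which is a non-sibilant consonant, so the plural suffix is -i, giving *tadgerwoki*.
Since the last vowel of the plural form *tadgerwoki* is /i/ (an unrounded vowel), it takes -af, giving *tadgerwokiaf*.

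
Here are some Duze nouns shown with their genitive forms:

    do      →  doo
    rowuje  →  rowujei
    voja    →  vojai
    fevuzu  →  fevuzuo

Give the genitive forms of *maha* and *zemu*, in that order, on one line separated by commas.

mahai, zemuo

The pattern is rounding harmony: -o when the last vowel of the stem is a rounded vowel (*do*, *fevuzu*); -i when the last vowel of the stem is an unrounded vowel (*rowuje*, *voja*).
*maha*: last vowel = /a/, an unrounded vowel → -i → *mahai*.
Since the last vowel of *zemu* is /u/ (a rounded vowel), it takes -o, giving *zemuo*.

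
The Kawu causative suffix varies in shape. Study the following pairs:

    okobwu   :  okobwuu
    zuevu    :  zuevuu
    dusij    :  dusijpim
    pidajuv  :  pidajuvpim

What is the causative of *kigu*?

Looking at the final sound of each stem: -pim when the stem ends in a consonant (*dusij*, *pidajuv*); -u when the stem ends in a vowel (*okobwu*, *zuevu*).
*kigu* — final sound /u/ (a vowel) → -u → *kiguu*.

kiguu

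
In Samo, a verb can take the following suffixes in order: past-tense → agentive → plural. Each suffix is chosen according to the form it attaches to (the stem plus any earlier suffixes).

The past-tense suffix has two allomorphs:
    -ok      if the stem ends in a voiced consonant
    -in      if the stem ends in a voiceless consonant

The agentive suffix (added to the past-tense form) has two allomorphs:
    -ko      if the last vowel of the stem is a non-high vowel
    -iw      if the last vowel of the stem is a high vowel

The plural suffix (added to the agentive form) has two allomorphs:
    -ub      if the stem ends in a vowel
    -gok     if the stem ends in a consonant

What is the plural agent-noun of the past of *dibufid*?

dibufidokkoub

Since the final consonant of *dibufid* is /d/ (voiced), it takes -ok, giving *dibufidok*.
The past-tense form *dibufidok* — last vowel /o/ (a non-high vowel) → -ko → *dibufidokko*.
The agentive form *dibufidokko* — final sound /o/ (a vowel) → -ub → *dibufidokkoub*.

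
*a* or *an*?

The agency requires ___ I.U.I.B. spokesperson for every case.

The indefinite article is chosen by the initial *sound* of the following word, not its spelling.
The initialism *I.U.I.B.* is read letter by letter; the first letter, I, is pronounced /aɪ/, which begins with a vowel sound.
So the article is *an*: The agency requires an I.U.I.B. spokesperson for every case.

an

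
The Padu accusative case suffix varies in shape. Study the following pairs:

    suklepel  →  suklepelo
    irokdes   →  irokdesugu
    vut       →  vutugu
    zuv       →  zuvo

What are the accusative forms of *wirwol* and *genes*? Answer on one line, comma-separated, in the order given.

The alternation tracks the final consonant of the stem — -ugu when the stem ends in a voiceless consonant (*irokdes*, *vut*); -o when the stem ends in a voiced consonant (*suklepel*, *zuv*).
*wirwol*: final consonant = /l/, voiced → -o → *wirwolo*.
Since the final consonant of *genes* is /s/ (voiceless), it takes -ugu, giving *genesugu*.

wirwolo, genesugu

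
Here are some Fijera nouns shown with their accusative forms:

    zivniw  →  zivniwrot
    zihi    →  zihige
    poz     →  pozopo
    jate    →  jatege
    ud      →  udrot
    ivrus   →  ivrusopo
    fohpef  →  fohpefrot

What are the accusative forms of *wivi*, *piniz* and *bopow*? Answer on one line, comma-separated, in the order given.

wivige, pinizopo, bopowrot

The pattern is sibilance of the final sound: -opo when the stem ends in a sibilant (*poz*, *ivrus*); -rot when the stem ends in a non-sibilant consonant (*zivniw*, *ud*, *fohpef*); -ge when the stem ends in a vowel (*zihi*, *jate*).
Since the final sound of *wivi* is /i/ (a vowel), it takes -ge, giving *wivige*.
Since the final sound of *piniz* is /z/ (a sibilant), it takes -opo, giving *pinizopo*.
Since the final sound of *bopow* is /w/ (a non-sibilant consonant), it takes -rot, giving *bopowrot*.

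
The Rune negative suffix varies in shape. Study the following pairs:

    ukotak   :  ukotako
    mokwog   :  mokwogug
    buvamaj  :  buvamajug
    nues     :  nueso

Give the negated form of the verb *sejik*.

Looking at the final consonant of each stem: -o when the stem ends in a voiceless consonant (*ukotak*, *nues*); -ug when the stem ends in a voiced consonant (*mokwog*, *buvamaj*).
The final consonant of *sejik* is /k/, which is voiceless, so the suffix is -o, giving *sejiko*.

sejiko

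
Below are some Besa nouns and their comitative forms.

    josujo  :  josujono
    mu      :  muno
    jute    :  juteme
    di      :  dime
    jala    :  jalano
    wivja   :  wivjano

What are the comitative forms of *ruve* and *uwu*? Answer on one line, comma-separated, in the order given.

Looking at the last vowel of each stem: -me when the last vowel of the stem is a front vowel (*jute*, *di*); -no when the last vowel of the stem is a back vowel (*josujo*, *mu*, *jala*, *wivja*).
*ruve* — last vowel /e/ (a front vowel) → -me → *ruveme*.
The last vowel of *uwu* is /u/, which is a back vowel, so the suffix is -no, giving *uwuno*.

ruveme, uwuno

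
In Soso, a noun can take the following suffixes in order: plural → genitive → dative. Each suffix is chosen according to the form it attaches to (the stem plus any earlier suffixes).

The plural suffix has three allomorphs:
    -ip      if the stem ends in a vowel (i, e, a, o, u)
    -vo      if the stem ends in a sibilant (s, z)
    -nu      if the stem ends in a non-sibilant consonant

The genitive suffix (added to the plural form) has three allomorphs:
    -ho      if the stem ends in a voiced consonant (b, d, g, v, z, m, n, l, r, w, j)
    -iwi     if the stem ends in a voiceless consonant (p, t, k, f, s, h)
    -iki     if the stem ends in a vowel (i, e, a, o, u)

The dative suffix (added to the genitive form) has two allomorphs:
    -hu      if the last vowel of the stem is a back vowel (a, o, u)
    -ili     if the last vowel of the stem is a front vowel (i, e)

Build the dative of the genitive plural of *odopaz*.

odopazvoikiili

The final sound of *odopaz* is /z/, which is a sibilant, so the plural suffix is -vo, giving *odopazvo*.
The final sound of the plural form *odopazvo* is /o/, which is a vowel, so the genitive suffix is -iki, giving *odopazvoiki*.
The genitive form *odopazvoiki*: last vowel = /i/, a front vowel → -ili → *odopazvoikiili*.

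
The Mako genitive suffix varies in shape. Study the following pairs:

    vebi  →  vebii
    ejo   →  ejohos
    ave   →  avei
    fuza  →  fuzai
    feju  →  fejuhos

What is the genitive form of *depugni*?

Looking at the last vowel of each stem: -hos when the last vowel of the stem is a rounded vowel (*ejo*, *feju*); -i when the last vowel of the stem is an unrounded vowel (*vebi*, *ave*, *fuza*).
Since the last vowel of *depugni* is /i/ (an unrounded vowel), it takes -i, giving *depugnii*.

depugnii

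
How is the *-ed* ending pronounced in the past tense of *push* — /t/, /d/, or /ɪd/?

/t/

The stem *push* ends in a voiceless consonant other than /t/.
The -ed suffix is realized as /ɪd/ after /t, d/; as /t/ after other voiceless consonants; and as /d/ after other voiced sounds.
So -ed on *push* is pronounced /t/.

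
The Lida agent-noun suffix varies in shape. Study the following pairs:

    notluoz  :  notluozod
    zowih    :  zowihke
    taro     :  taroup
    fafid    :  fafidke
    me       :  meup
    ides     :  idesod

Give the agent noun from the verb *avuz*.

Looking at the final sound of each stem: -od when the stem ends in a sibilant (*notluoz*, *ides*); -ke when the stem ends in a non-sibilant consonant (*zowih*, *fafid*); -up when the stem ends in a vowel (*taro*, *me*).
*avuz*: final sound = /z/, a sibilant → -od → *avuzod*.

avuzod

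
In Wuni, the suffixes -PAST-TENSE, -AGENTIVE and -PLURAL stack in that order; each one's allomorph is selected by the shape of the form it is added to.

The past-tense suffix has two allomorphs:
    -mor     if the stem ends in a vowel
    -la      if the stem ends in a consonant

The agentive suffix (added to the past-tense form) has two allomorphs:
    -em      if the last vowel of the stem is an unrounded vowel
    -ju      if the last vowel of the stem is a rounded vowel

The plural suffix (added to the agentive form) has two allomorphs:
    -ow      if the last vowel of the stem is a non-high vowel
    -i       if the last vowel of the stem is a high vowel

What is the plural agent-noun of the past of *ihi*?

ihimorjui

The final sound of *ihi* is /i/, which is a vowel, so the past-tense suffix is -mor, giving *ihimor*.
The past-tense form *ihimor* — last vowel /o/ (a rounded vowel) → -ju → *ihimorju*.
Since the last vowel of the agentive form *ihimorju* is /u/ (a high vowel), it takes -i, giving *ihimorjui*.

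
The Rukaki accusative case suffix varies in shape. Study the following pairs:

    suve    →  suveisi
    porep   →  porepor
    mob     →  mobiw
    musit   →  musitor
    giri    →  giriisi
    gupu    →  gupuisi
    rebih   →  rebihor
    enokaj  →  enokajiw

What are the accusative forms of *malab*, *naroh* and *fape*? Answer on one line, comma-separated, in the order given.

The alternation tracks the final sound of the stem — -or when the stem ends in a voiceless consonant (*porep*, *musit*, *rebih*); -iw when the stem ends in a voiced consonant (*mob*, *enokaj*); -isi when the stem ends in a vowel (*suve*, *giri*, *gupu*).
The final sound of *malab* is /b/, which is a voiced consonant, so the suffix is -iw, giving *malabiw*.
Since the final sound of *naroh* is /h/ (a voiceless consonant), it takes -or, giving *narohor*.
*fape*: final sound = /e/, a vowel → -isi → *fapeisi*.

malabiw, narohor, fapeisi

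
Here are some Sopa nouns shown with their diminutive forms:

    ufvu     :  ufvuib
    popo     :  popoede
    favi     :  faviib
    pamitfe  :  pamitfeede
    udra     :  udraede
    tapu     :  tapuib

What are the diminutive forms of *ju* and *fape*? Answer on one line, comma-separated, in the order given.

juib, fapeede

The pattern is height harmony: -ib when the last vowel of the stem is a high vowel (*ufvu*, *favi*, *tapu*); -ede when the last vowel of the stem is a non-high vowel (*popo*, *pamitfe*, *udra*).
The last vowel of *ju* is /u/, which is a high vowel, so the suffix is -ib, giving *juib*.
Since the last vowel of *fape* is /e/ (a non-high vowel), it takes -ede, giving *fapeede*.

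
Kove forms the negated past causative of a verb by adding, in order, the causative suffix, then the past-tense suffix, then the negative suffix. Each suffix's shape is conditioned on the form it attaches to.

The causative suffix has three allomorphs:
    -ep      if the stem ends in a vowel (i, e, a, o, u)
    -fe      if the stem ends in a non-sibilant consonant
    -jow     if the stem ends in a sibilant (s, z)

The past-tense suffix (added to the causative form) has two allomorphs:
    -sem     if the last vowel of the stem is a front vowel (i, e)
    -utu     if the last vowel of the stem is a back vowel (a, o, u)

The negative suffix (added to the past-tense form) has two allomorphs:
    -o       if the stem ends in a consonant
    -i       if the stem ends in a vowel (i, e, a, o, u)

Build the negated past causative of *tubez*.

*tubez*: final sound = /z/, a sibilant → -jow → *tubezjow*.
The causative form *tubezjow*: last vowel = /o/, a back vowel → -utu → *tubezjowutu*.
The past-tense form *tubezjowutu* — final sound /u/ (a vowel) → -i → *tubezjowutui*.

tubezjowutui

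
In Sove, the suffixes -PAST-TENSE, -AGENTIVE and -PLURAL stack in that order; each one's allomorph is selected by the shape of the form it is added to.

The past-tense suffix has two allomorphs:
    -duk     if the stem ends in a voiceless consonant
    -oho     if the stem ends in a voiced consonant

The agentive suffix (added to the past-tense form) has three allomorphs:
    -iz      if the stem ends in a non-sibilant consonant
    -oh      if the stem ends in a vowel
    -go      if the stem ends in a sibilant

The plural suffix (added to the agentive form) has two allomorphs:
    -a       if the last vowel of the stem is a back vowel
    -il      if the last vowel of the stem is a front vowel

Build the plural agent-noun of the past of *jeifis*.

*jeifis*: final consonant = /s/, voiceless → -duk → *jeifisduk*.
The past-tense form *jeifisduk* — final sound /k/ (a non-sibilant consonant) → -iz → *jeifisdukiz*.
The agentive form *jeifisdukiz* — last vowel /i/ (a front vowel) → -il → *jeifisdukizil*.

jeifisdukizil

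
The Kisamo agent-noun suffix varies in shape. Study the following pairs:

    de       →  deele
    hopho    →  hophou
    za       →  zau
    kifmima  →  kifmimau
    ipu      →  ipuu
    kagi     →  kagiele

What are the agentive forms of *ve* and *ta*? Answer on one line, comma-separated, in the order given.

Looking at the last vowel of each stem: -ele when the last vowel of the stem is a front vowel (*de*, *kagi*); -u when the last vowel of the stem is a back vowel (*hopho*, *za*, *kifmima*, *ipu*).
The last vowel of *ve* is /e/, which is a front vowel, so the suffix is -ele, giving *veele*.
*ta* — last vowel /a/ (a back vowel) → -u → *tau*.

veele, tau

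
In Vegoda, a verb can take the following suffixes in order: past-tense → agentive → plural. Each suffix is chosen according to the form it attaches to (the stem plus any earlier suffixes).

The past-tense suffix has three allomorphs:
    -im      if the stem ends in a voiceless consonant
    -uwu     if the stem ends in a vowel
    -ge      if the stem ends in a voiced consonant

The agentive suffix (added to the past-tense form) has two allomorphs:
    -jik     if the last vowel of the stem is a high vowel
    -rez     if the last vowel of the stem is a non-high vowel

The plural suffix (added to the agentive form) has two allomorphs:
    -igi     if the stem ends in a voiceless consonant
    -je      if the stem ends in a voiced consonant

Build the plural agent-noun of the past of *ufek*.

*ufek* — final sound /k/ (a voiceless consonant) → -im → *ufekim*.
The last vowel of the past-tense form *ufekim* is /i/, which is a high vowel, so the agentive suffix is -jik, giving *ufekimjik*.
The final consonant of the agentive form *ufekimjik* is /k/, which is voiceless, so the plural suffix is -igi, giving *ufekimjikigi*.

ufekimjikigi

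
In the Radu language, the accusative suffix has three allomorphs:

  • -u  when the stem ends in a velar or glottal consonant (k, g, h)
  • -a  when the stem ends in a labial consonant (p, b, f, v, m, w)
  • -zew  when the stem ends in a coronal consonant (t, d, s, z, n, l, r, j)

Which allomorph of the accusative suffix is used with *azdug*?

-u

Since the final consonant of *azdug* is /g/ (velar/glottal), it takes -u.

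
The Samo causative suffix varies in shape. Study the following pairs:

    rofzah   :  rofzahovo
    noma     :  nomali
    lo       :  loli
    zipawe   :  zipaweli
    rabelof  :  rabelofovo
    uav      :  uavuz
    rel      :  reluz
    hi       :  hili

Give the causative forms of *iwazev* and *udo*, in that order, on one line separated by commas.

The suffix is conditioned by the final sound: -ovo when the stem ends in a voiceless consonant (*rofzah*, *rabelof*); -uz when the stem ends in a voiced consonant (*uav*, *rel*); -li when the stem ends in a vowel (*noma*, *lo*, *zipawe*, *hi*).
*iwazev*: final sound = /v/, a voiced consonant → -uz → *iwazevuz*.
*udo* — final sound /o/ (a vowel) → -li → *udoli*.

iwazevuz, udoli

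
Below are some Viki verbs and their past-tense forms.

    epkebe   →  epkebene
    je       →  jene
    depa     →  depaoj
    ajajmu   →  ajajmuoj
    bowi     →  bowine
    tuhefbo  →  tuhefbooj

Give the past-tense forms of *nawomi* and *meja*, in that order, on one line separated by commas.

nawomine, mejaoj

The pattern is front/back vowel harmony: -ne when the last vowel of the stem is a front vowel (*epkebe*, *je*, *bowi*); -oj when the last vowel of the stem is a back vowel (*depa*, *ajajmu*, *tuhefbo*).
The last vowel of *nawomi* is /i/, which is a front vowel, so the suffix is -ne, giving *nawomine*.
*meja* — last vowel /a/ (a back vowel) → -oj → *mejaoj*.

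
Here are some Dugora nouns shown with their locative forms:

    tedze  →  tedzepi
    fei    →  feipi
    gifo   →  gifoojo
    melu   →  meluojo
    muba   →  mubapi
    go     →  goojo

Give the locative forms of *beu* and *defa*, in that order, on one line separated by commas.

Looking at the last vowel of each stem: -ojo when the last vowel of the stem is a rounded vowel (*gifo*, *melu*, *go*); -pi when the last vowel of the stem is an unrounded vowel (*tedze*, *fei*, *muba*).
*beu*: last vowel = /u/, a rounded vowel → -ojo → *beuojo*.
The last vowel of *defa* is /a/, which is an unrounded vowel, so the suffix is -pi, giving *defapi*.

beuojo, defapi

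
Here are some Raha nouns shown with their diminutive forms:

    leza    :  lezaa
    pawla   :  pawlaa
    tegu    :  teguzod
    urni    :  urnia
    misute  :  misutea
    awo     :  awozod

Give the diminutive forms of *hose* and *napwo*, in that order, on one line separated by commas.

The suffix is conditioned by the last vowel: -zod when the last vowel of the stem is a rounded vowel (*tegu*, *awo*); -a when the last vowel of the stem is an unrounded vowel (*leza*, *pawla*, *urni*, *misute*).
Since the last vowel of *hose* is /e/ (an unrounded vowel), it takes -a, giving *hosea*.
The last vowel of *napwo* is /o/, which is a rounded vowel, so the suffix is -zod, giving *napwozod*.

hosea, napwozod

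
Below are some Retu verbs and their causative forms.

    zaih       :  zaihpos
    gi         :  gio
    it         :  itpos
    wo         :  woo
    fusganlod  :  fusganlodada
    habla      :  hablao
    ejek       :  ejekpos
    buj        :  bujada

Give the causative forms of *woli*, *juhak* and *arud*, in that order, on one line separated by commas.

The alternation tracks the final sound of the stem — -pos when the stem ends in a voiceless consonant (*zaih*, *it*, *ejek*); -ada when the stem ends in a voiced consonant (*fusganlod*, *buj*); -o when the stem ends in a vowel (*gi*, *wo*, *habla*).
Since the final sound of *woli* is /i/ (a vowel), it takes -o, giving *wolio*.
*juhak* — final sound /k/ (a voiceless consonant) → -pos → *juhakpos*.
*arud* — final sound /d/ (a voiced consonant) → -ada → *arudada*.

wolio, juhakpos, arudada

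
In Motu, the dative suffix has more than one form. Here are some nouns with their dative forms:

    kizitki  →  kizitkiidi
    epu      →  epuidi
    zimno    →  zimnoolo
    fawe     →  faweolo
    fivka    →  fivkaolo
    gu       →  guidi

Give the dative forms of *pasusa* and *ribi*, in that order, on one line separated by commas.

pasusaolo, ribiidi

The pattern is height harmony: -idi when the last vowel of the stem is a high vowel (*kizitki*, *epu*, *gu*); -olo when the last vowel of the stem is a non-high vowel (*zimno*, *fawe*, *fivka*).
Since the last vowel of *pasusa* is /a/ (a non-high vowel), it takes -olo, giving *pasusaolo*.
*ribi* — last vowel /i/ (a high vowel) → -idi → *ribiidi*.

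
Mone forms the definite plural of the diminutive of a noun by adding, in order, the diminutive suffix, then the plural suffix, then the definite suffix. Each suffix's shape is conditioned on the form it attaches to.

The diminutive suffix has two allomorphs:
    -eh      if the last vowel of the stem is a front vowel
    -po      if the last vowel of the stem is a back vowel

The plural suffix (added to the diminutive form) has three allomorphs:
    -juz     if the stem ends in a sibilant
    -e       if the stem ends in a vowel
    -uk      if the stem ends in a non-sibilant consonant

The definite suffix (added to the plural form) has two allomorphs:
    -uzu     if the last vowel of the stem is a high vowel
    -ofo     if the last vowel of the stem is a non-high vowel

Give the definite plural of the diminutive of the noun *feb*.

febehukuzu

The last vowel of *feb* is /e/, which is a front vowel, so the diminutive suffix is -eh, giving *febeh*.
The diminutive form *febeh*: final sound = /h/, a non-sibilant consonant → -uk → *febehuk*.
The plural form *febehuk*: last vowel = /u/, a high vowel → -uzu → *febehukuzu*.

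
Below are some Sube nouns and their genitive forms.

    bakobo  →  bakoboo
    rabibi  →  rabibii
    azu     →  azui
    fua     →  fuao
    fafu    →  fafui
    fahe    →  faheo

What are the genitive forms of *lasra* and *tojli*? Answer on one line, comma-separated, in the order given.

lasrao, tojlii

The alternation tracks the last vowel of the stem — -i when the last vowel of the stem is a high vowel (*rabibi*, *azu*, *fafu*); -o when the last vowel of the stem is a non-high vowel (*bakobo*, *fua*, *fahe*).
*lasra* — last vowel /a/ (a non-high vowel) → -o → *lasrao*.
The last vowel of *tojli* is /i/, which is a high vowel, so the suffix is -i, giving *tojlii*.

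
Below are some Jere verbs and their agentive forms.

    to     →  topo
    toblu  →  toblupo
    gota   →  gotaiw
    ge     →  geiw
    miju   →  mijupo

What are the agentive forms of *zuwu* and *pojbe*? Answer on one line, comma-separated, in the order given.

Looking at the last vowel of each stem: -po when the last vowel of the stem is a rounded vowel (*to*, *toblu*, *miju*); -iw when the last vowel of the stem is an unrounded vowel (*gota*, *ge*).
Since the last vowel of *zuwu* is /u/ (a rounded vowel), it takes -po, giving *zuwupo*.
Since the last vowel of *pojbe* is /e/ (an unrounded vowel), it takes -iw, giving *pojbeiw*.

zuwupo, pojbeiw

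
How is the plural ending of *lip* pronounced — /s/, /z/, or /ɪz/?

The stem *lip* ends in a voiceless non-sibilant consonant.
The plural suffix surfaces as /ɪz/ after sibilants, /s/ after other voiceless consonants, and /z/ after other voiced sounds.
So the plural -s on *lip* is pronounced /s/.

/s/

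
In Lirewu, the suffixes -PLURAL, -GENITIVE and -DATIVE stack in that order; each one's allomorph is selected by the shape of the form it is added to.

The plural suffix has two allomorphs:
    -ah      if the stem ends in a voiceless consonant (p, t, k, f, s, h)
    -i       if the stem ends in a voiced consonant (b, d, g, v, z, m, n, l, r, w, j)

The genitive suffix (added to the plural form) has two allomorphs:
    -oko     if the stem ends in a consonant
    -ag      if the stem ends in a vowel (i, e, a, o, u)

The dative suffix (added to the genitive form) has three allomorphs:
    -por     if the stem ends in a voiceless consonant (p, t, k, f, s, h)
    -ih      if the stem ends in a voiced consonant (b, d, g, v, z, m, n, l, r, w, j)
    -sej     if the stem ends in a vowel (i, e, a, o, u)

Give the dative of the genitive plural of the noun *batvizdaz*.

The final consonant of *batvizdaz* is /z/, which is voiced, so the plural suffix is -i, giving *batvizdazi*.
Since the final sound of the plural form *batvizdazi* is /i/ (a vowel), it takes -ag, giving *batvizdaziag*.
The genitive form *batvizdaziag* — final sound /g/ (a voiced consonant) → -ih → *batvizdaziagih*.

batvizdaziagih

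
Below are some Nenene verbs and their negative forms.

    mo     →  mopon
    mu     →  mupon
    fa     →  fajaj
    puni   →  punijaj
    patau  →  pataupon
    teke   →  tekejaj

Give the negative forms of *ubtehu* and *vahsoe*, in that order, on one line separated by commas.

The suffix is conditioned by the last vowel: -pon when the last vowel of the stem is a rounded vowel (*mo*, *mu*, *patau*); -jaj when the last vowel of the stem is an unrounded vowel (*fa*, *puni*, *teke*).
*ubtehu* — last vowel /u/ (a rounded vowel) → -pon → *ubtehupon*.
*vahsoe* — last vowel /e/ (an unrounded vowel) → -jaj → *vahsoejaj*.

ubtehupon, vahsoejaj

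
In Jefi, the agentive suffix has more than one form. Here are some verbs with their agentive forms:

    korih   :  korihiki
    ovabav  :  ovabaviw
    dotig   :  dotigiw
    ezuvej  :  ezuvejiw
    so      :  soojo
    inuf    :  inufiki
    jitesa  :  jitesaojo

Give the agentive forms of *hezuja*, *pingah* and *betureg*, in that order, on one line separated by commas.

hezujaojo, pingahiki, beturegiw

The alternation tracks the final sound of the stem — -iki when the stem ends in a voiceless consonant (*korih*, *inuf*); -iw when the stem ends in a voiced consonant (*ovabav*, *dotig*, *ezuvej*); -ojo when the stem ends in a vowel (*so*, *jitesa*).
*hezuja* — final sound /a/ (a vowel) → -ojo → *hezujaojo*.
Since the final sound of *pingah* is /h/ (a voiceless consonant), it takes -iki, giving *pingahiki*.
Since the final sound of *betureg* is /g/ (a voiced consonant), it takes -iw, giving *beturegiw*.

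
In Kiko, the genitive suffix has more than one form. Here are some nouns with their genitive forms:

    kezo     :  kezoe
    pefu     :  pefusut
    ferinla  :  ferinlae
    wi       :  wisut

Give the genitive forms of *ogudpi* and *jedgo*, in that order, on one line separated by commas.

Looking at the last vowel of each stem: -sut when the last vowel of the stem is a high vowel (*pefu*, *wi*); -e when the last vowel of the stem is a non-high vowel (*kezo*, *ferinla*).
*ogudpi* — last vowel /i/ (a high vowel) → -sut → *ogudpisut*.
Since the last vowel of *jedgo* is /o/ (a non-high vowel), it takes -e, giving *jedgoe*.

ogudpisut, jedgoe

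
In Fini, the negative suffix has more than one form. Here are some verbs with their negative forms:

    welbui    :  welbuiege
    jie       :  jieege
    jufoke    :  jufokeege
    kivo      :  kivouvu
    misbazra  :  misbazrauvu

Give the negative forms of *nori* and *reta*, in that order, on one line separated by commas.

Looking at the last vowel of each stem: -ege when the last vowel of the stem is a front vowel (*welbui*, *jie*, *jufoke*); -uvu when the last vowel of the stem is a back vowel (*kivo*, *misbazra*).
The last vowel of *nori* is /i/, which is a front vowel, so the suffix is -ege, giving *noriege*.
Since the last vowel of *reta* is /a/ (a back vowel), it takes -uvu, giving *retauvu*.

noriege, retauvu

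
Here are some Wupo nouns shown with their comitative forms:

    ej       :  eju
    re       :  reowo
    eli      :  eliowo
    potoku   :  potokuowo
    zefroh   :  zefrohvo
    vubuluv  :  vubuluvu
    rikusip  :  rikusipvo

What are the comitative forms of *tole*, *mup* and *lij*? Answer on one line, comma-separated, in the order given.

toleowo, mupvo, liju

Looking at the final sound of each stem: -vo when the stem ends in a voiceless consonant (*zefroh*, *rikusip*); -u when the stem ends in a voiced consonant (*ej*, *vubuluv*); -owo when the stem ends in a vowel (*re*, *eli*, *potoku*).
*tole* — final sound /e/ (a vowel) → -owo → *toleowo*.
The final sound of *mup* is /p/, which is a voiceless consonant, so the suffix is -vo, giving *mupvo*.
*lij*: final sound = /j/, a voiced consonant → -u → *liju*.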